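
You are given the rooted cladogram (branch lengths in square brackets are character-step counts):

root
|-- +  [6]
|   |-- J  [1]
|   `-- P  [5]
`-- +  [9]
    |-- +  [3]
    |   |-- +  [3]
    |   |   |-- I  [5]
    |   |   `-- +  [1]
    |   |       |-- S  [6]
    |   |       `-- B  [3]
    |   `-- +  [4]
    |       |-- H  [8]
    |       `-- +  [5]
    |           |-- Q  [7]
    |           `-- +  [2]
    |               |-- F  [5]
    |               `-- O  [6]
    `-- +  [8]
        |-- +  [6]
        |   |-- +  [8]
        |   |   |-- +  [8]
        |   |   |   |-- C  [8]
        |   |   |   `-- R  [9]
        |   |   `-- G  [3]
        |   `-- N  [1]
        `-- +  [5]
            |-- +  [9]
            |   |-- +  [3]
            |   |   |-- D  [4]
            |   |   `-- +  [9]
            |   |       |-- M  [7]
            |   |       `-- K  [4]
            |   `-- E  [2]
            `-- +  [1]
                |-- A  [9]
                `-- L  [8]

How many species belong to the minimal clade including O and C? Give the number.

17

The MRCA of O and C is the node subtending (((I,(S,B)),(H,(Q,(F,O)))),((((C,R),G),N),(((D,(M,K)),E),(A,L)))).
That clade contains 17 terminal taxa: A, B, C, D, E, F, G, H, I, K, L, M, N, O, Q, R, S.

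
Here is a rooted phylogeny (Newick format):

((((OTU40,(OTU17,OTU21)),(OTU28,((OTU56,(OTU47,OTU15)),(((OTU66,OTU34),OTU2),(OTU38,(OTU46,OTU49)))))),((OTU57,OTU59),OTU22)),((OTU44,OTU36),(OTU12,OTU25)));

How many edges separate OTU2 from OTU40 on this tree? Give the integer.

7

The MRCA of OTU2 and OTU40 is the node subtending ((OTU40,(OTU17,OTU21)),(OTU28,((OTU56,(OTU47,OTU15)),(((OTU66,OTU34),OTU2),(OTU38,(OTU46,OTU49)))))).
From OTU2 up to that node: 5 branches. From OTU40 up to the same node: 2 branches. Total: 5 + 2 = 7.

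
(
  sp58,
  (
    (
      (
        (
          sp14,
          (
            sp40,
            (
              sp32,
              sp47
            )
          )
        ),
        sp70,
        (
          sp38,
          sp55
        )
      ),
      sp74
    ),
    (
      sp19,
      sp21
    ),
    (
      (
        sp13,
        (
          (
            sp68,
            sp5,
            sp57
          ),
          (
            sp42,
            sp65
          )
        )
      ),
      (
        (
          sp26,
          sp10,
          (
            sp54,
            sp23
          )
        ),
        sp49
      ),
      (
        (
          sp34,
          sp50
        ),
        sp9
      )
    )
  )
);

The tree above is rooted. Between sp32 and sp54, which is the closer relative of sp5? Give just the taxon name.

sp54

The MRCA of sp5 and sp54 subtends ((sp13,((sp68,sp5,sp57),(sp42,sp65))),((sp26,sp10,(sp54,sp23)),sp49),((sp34,sp50),sp9)) (14 taxa).
The MRCA of sp5 and sp32 subtends ((((sp14,(sp40,(sp32,sp47))),sp70,(sp38,sp55)),sp74),(sp19,sp21),((sp13,((sp68,sp5,sp57),(sp42,sp65))),((sp26,sp10,(sp54,sp23)),sp49),((sp34,sp50),sp9))) (24 taxa).
The first is nested inside the second, so sp5 shares a more recent common ancestor with sp54.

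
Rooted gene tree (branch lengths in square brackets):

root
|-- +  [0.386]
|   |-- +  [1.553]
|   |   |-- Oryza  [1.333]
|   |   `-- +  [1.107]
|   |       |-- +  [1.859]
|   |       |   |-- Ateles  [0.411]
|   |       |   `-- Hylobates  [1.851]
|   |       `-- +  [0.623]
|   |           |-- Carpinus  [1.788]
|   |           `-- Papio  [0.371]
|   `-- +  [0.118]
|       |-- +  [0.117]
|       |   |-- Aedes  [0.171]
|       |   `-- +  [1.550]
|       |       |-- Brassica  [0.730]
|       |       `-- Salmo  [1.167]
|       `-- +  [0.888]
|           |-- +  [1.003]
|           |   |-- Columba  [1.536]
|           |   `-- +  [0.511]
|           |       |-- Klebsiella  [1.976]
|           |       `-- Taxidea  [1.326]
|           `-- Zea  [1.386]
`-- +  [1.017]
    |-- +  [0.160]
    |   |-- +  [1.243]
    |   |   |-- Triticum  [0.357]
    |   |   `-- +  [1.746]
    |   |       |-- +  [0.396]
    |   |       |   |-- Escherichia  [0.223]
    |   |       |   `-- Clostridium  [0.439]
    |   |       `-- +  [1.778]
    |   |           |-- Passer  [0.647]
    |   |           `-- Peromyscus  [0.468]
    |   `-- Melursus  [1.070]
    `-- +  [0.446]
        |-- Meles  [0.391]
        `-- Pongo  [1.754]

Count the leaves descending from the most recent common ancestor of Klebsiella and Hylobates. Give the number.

The MRCA of Klebsiella and Hylobates is the node subtending ((Oryza,((Ateles,Hylobates),(Carpinus,Papio))),((Aedes,(Brassica,Salmo)),((Columba,(Klebsiella,Taxidea)),Zea))).
That clade contains 12 terminal taxa: Aedes, Ateles, Brassica, Carpinus, Columba, Hylobates, Klebsiella, Oryza, Papio, Salmo, Taxidea, Zea.

12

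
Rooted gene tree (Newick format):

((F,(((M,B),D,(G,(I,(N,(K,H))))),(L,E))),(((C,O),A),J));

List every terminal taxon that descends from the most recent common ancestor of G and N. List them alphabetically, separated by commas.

G, H, I, K, N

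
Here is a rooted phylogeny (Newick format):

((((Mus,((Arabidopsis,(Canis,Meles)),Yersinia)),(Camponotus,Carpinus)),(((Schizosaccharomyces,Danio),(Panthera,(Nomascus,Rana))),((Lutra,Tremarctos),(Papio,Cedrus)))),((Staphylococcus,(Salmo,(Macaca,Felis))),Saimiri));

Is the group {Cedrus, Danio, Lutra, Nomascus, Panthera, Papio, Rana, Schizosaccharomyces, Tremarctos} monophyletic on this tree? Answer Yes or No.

The most recent common ancestor of these taxa subtends (((Schizosaccharomyces,Danio),(Panthera,(Nomascus,Rana))),((Lutra,Tremarctos),(Papio,Cedrus))).
That clade has exactly 9 tips — every listed taxon and nothing else — so the group is monophyletic.

Yes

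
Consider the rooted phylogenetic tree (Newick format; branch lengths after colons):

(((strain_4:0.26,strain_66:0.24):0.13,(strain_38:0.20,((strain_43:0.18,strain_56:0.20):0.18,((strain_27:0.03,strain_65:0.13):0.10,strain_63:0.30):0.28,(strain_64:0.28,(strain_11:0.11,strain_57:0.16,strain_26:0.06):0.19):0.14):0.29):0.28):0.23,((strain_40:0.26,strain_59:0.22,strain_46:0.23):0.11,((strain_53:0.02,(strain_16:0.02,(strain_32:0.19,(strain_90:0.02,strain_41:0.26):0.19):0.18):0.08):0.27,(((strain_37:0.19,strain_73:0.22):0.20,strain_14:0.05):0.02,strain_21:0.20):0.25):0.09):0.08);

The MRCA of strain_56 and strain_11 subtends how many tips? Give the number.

9

The MRCA of strain_56 and strain_11 is the node subtending ((strain_43,strain_56),((strain_27,strain_65),strain_63),(strain_64,(strain_11,strain_57,strain_26))).
That clade contains 9 terminal taxa: strain_11, strain_26, strain_27, strain_43, strain_56, strain_57, strain_63, strain_64, strain_65.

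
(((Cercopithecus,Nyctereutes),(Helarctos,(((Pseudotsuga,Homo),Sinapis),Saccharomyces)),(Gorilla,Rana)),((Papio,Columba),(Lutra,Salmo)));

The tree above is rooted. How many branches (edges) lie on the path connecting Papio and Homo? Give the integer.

9

The MRCA of Papio and Homo is the root of the tree.
From Papio up to that node: 3 branches. From Homo up to the same node: 6 branches. Total: 3 + 6 = 9.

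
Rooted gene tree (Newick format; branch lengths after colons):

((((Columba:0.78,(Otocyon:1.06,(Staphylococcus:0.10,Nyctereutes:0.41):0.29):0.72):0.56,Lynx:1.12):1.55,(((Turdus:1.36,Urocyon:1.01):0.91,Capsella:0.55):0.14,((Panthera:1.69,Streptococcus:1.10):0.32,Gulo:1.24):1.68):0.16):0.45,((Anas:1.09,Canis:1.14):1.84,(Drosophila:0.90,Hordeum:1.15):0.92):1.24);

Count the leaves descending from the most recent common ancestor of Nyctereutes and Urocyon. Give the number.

11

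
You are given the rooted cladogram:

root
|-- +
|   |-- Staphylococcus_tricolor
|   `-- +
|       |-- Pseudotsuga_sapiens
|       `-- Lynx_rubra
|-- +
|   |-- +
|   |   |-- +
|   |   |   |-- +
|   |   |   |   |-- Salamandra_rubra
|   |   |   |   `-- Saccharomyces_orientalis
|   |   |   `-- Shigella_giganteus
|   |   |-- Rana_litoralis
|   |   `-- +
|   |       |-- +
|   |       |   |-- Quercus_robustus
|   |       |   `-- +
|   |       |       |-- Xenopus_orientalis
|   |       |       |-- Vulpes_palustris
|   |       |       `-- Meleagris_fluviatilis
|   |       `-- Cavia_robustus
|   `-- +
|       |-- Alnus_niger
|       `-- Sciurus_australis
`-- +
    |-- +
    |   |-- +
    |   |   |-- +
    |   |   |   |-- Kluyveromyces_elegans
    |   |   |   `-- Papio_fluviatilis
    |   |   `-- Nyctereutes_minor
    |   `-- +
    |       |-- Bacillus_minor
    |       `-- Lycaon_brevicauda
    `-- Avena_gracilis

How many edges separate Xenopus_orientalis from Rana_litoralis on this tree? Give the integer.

5

The MRCA of Xenopus_orientalis and Rana_litoralis is the node subtending (((Salamandra_rubra,Saccharomyces_orientalis),Shigella_giganteus),Rana_litoralis,((Quercus_robustus,(Xenopus_orientalis,Vulpes_palustris,Meleagris_fluviatilis)),Cavia_robustus)).
From Xenopus_orientalis up to that node: 4 branches. From Rana_litoralis up to the same node: 1 branch. Total: 4 + 1 = 5.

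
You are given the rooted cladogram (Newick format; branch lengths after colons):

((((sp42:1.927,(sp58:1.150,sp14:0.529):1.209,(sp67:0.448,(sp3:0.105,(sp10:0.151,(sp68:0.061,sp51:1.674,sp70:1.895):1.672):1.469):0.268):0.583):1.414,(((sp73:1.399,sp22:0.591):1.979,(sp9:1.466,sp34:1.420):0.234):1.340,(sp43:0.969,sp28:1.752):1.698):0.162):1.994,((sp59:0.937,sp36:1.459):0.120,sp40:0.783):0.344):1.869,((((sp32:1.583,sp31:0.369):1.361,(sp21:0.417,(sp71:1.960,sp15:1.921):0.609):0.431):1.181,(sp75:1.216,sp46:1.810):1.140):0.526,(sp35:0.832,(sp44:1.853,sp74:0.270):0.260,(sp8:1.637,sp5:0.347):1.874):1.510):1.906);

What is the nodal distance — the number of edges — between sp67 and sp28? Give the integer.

6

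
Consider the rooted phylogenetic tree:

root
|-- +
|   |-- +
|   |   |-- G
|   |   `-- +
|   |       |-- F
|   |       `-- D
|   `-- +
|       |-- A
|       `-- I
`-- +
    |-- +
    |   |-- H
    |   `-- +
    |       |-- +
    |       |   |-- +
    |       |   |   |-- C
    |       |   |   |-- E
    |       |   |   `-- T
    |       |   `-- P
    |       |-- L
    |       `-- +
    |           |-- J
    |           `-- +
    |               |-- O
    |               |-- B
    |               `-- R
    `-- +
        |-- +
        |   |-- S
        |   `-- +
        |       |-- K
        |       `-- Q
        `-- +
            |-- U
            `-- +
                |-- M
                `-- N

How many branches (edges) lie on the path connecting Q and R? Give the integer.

9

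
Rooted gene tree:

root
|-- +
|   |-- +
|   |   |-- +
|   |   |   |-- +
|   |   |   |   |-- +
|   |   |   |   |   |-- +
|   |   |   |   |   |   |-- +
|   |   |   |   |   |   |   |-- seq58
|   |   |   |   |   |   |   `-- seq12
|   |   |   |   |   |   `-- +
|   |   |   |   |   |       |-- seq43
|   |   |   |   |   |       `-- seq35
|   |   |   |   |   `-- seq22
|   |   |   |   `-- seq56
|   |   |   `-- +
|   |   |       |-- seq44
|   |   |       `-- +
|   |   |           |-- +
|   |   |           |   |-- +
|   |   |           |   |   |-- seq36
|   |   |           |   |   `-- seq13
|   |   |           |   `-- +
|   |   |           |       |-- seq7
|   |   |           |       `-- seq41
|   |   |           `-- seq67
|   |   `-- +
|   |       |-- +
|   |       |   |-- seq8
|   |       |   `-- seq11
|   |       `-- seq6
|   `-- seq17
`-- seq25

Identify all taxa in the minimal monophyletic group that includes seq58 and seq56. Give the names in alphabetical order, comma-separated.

seq12, seq22, seq35, seq43, seq56, seq58

Tracing seq58: it sits inside (seq58,seq12).
Tracing seq56: it sits inside ((((seq58,seq12),(seq43,seq35)),seq22),seq56).
The smallest clade enclosing both is ((((seq58,seq12),(seq43,seq35)),seq22),seq56); the answer is its 6 terminal taxa in alphabetical order.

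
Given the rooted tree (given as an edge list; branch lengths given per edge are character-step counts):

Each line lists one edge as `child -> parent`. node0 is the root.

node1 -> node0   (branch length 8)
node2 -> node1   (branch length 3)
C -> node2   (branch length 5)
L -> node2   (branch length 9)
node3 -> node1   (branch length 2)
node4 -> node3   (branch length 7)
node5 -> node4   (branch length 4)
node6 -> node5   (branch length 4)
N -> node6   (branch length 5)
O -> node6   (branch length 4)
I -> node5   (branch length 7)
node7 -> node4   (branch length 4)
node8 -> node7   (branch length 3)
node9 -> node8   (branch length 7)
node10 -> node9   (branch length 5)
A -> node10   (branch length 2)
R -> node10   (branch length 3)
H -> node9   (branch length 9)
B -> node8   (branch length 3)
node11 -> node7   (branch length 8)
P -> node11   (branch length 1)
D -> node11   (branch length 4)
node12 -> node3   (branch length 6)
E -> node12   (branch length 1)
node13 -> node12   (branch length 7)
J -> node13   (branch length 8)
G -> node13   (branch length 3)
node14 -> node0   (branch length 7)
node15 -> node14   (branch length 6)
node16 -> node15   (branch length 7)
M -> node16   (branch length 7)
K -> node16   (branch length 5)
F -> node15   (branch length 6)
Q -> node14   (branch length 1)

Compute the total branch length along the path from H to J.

51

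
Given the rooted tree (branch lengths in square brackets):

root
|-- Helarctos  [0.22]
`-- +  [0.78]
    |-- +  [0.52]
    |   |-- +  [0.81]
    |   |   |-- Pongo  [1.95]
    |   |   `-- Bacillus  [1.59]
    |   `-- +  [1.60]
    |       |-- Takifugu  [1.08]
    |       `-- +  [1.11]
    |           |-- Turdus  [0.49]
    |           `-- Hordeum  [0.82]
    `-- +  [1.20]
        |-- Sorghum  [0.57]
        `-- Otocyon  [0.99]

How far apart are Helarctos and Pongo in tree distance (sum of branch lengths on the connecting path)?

The path runs Helarctos → … → MRCA → … → Pongo; the MRCA is the root of the tree.
Branch lengths along that path: 0.22 + 0.78 + 0.52 + 0.81 + 1.95 = 4.28.

4.28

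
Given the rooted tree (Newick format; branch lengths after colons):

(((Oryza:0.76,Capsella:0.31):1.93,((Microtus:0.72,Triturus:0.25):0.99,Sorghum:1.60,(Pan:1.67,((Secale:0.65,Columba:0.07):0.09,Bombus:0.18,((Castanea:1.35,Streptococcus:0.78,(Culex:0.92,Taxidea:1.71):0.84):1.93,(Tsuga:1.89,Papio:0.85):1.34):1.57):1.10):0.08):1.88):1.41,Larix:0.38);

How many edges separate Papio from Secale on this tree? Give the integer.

5

The MRCA of Papio and Secale is the node subtending ((Secale,Columba),Bombus,((Castanea,Streptococcus,(Culex,Taxidea)),(Tsuga,Papio))).
From Papio up to that node: 3 branches. From Secale up to the same node: 2 branches. Total: 3 + 2 = 5.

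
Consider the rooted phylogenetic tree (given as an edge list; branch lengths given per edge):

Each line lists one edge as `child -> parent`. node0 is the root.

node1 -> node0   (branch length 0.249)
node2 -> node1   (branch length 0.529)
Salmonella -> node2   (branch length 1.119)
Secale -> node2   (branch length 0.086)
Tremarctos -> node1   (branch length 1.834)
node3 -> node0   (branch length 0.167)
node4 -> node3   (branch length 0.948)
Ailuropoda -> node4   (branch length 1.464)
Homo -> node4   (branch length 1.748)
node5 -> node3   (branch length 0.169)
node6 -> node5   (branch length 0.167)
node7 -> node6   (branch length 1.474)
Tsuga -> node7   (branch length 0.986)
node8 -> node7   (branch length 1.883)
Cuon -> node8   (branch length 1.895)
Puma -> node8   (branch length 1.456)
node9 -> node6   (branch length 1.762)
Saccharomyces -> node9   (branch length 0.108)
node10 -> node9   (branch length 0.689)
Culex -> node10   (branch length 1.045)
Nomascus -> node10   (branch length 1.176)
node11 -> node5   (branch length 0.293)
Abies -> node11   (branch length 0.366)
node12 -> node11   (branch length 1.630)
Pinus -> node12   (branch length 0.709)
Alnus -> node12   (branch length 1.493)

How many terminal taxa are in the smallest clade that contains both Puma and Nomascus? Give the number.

The MRCA of Puma and Nomascus is the node subtending ((Tsuga,(Cuon,Puma)),(Saccharomyces,(Culex,Nomascus))).
That clade contains 6 terminal taxa: Culex, Cuon, Nomascus, Puma, Saccharomyces, Tsuga.

6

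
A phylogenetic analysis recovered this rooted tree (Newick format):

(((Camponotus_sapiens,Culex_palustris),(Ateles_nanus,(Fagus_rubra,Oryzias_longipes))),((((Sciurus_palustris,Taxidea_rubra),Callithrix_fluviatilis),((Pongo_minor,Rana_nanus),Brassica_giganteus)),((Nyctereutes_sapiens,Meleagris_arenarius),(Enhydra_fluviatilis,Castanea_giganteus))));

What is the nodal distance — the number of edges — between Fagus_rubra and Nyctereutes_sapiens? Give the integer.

8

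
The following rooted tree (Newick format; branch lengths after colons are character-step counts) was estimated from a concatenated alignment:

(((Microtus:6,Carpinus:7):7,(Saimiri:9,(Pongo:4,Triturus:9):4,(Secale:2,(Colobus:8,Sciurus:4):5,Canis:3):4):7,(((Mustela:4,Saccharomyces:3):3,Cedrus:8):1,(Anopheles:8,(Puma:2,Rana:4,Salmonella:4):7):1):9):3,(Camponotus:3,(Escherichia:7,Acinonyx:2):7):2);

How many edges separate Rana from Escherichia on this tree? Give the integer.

The MRCA of Rana and Escherichia is the root of the tree.
From Rana up to that node: 5 branches. From Escherichia up to the same node: 3 branches. Total: 5 + 3 = 8.

8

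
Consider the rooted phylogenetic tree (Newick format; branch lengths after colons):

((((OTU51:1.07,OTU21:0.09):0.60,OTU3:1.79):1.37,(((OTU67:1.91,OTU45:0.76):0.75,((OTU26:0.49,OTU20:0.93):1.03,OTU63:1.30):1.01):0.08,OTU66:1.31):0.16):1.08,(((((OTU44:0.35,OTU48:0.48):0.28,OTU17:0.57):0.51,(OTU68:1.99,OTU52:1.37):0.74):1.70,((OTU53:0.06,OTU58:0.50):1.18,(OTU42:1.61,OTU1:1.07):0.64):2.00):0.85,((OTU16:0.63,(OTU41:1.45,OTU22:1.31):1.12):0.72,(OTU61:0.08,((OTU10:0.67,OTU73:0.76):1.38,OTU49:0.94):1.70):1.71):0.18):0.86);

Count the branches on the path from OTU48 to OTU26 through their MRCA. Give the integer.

The MRCA of OTU48 and OTU26 is the root of the tree.
From OTU48 up to that node: 6 branches. From OTU26 up to the same node: 6 branches. Total: 6 + 6 = 12.

12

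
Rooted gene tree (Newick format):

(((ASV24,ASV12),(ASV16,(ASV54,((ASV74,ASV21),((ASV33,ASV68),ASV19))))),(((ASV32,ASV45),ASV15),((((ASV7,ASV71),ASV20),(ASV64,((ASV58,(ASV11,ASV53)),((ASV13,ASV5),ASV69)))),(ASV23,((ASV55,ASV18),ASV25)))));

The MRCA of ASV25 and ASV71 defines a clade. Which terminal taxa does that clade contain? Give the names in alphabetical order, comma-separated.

ASV11, ASV13, ASV18, ASV20, ASV23, ASV25, ASV5, ASV53, ASV55, ASV58, ASV64, ASV69, ASV7, ASV71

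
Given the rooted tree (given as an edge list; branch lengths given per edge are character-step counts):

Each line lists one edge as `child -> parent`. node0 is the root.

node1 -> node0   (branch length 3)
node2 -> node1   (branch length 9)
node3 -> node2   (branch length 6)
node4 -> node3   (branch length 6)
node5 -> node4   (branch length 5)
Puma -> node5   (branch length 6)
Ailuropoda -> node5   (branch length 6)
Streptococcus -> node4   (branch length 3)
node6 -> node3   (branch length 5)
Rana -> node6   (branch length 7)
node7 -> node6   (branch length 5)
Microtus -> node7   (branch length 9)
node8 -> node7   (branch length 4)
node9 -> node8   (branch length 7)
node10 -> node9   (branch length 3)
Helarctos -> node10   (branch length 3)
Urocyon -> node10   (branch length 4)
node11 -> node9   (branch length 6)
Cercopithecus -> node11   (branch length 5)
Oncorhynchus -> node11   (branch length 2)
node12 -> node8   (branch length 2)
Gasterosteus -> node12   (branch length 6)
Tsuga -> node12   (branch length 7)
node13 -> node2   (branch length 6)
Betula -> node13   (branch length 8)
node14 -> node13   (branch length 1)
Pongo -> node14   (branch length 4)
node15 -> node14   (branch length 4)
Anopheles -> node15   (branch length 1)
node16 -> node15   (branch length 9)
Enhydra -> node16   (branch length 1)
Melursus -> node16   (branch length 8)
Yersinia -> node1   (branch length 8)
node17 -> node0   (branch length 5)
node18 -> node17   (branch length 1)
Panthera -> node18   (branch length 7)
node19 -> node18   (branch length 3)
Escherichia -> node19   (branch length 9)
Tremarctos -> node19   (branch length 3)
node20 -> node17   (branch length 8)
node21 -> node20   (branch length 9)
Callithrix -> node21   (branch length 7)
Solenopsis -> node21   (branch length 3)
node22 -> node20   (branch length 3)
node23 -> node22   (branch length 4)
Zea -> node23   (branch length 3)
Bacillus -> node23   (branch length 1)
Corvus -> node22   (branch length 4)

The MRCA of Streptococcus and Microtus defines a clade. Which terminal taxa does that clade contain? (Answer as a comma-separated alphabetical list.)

Ailuropoda, Cercopithecus, Gasterosteus, Helarctos, Microtus, Oncorhynchus, Puma, Rana, Streptococcus, Tsuga, Urocyon

Tracing Streptococcus: it sits inside ((Puma,Ailuropoda),Streptococcus).
Tracing Microtus: it sits inside (Microtus,(((Helarctos,Urocyon),(Cercopithecus,Oncorhynchus)),(Gasterosteus,Tsuga))).
The smallest clade enclosing both is (((Puma,Ailuropoda),Streptococcus),(Rana,(Microtus,(((Helarctos,Urocyon),(Cercopithecus,Oncorhynchus)),(Gasterosteus,Tsuga))))); the answer is its 11 terminal taxa in alphabetical order.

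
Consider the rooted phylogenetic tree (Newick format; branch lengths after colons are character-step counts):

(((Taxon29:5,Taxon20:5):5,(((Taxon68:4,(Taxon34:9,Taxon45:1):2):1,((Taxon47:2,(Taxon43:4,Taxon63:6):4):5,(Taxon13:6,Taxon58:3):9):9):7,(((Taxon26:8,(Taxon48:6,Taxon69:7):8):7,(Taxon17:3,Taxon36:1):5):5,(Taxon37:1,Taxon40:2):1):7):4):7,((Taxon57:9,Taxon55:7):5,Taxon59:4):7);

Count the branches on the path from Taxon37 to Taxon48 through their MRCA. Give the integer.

6

The MRCA of Taxon37 and Taxon48 is the node subtending (((Taxon26,(Taxon48,Taxon69)),(Taxon17,Taxon36)),(Taxon37,Taxon40)).
From Taxon37 up to that node: 2 branches. From Taxon48 up to the same node: 4 branches. Total: 2 + 4 = 6.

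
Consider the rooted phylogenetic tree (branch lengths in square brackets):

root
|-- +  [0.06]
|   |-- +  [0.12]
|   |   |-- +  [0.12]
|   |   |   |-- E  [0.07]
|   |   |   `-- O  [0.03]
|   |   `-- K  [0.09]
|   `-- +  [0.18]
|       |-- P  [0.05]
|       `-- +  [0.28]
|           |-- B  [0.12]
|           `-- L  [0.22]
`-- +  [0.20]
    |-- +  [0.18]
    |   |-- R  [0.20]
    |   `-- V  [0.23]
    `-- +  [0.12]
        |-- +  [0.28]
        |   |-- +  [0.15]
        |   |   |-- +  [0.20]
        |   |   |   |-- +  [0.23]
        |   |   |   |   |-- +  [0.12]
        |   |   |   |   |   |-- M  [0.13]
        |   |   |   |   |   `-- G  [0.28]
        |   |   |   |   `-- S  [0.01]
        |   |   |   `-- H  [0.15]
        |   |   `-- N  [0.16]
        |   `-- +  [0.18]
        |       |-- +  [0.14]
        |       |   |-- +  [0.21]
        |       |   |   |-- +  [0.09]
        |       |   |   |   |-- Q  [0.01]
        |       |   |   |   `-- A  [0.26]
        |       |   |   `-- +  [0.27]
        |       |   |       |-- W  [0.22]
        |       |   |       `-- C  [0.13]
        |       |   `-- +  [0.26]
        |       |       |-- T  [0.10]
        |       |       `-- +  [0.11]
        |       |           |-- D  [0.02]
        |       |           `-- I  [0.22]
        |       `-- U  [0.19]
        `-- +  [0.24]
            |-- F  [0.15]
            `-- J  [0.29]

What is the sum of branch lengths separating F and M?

1.50

The path runs F → … → MRCA → … → M; the MRCA is the node subtending ((((((M,G),S),H),N),((((Q,A),(W,C)),(T,(D,I))),U)),(F,J)).
Branch lengths along that path: 0.15 + 0.24 + 0.28 + 0.15 + 0.20 + 0.23 + 0.12 + 0.13 = 1.50.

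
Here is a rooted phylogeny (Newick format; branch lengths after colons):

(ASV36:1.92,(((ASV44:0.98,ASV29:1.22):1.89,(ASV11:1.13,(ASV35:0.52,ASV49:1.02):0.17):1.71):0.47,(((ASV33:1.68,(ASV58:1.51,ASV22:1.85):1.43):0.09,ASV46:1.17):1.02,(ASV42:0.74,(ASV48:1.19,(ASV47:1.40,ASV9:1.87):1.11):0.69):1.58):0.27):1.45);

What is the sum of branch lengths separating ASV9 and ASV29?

The path runs ASV9 → … → MRCA → … → ASV29; the MRCA is the node subtending (((ASV44,ASV29),(ASV11,(ASV35,ASV49))),(((ASV33,(ASV58,ASV22)),ASV46),(ASV42,(ASV48,(ASV47,ASV9))))).
Branch lengths along that path: 1.87 + 1.11 + 0.69 + 1.58 + 0.27 + 0.47 + 1.89 + 1.22 = 9.10.

9.10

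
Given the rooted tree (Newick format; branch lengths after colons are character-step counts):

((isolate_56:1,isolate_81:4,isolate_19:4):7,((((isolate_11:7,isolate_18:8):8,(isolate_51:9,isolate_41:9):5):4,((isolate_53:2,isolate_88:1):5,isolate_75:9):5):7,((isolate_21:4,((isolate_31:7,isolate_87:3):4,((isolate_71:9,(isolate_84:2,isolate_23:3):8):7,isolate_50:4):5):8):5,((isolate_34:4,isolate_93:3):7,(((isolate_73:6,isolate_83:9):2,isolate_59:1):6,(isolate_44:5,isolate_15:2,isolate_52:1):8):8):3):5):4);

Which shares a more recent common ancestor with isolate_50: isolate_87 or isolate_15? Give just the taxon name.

The MRCA of isolate_50 and isolate_87 subtends ((isolate_31,isolate_87),((isolate_71,(isolate_84,isolate_23)),isolate_50)) (6 taxa).
The MRCA of isolate_50 and isolate_15 subtends ((isolate_21,((isolate_31,isolate_87),((isolate_71,(isolate_84,isolate_23)),isolate_50))),((isolate_34,isolate_93),(((isolate_73,isolate_83),isolate_59),(isolate_44,isolate_15,isolate_52)))) (15 taxa).
The first is nested inside the second, so isolate_50 shares a more recent common ancestor with isolate_87.

isolate_87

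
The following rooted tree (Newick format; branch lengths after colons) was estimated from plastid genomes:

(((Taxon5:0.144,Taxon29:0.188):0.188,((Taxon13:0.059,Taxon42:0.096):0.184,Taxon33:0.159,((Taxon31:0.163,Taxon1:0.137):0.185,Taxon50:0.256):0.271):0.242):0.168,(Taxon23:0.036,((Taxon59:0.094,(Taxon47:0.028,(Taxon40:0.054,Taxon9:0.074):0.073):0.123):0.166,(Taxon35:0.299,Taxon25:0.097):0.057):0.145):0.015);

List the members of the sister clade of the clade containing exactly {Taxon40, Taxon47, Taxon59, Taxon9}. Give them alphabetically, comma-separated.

Taxon25, Taxon35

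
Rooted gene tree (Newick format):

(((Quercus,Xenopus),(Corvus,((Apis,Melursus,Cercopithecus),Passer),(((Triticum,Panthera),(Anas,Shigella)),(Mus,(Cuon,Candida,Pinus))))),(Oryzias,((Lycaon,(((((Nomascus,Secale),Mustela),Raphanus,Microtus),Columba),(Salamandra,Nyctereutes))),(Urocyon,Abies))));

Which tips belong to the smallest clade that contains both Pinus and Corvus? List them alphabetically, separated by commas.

Anas, Apis, Candida, Cercopithecus, Corvus, Cuon, Melursus, Mus, Panthera, Passer, Pinus, Shigella, Triticum

Tracing Pinus: it sits inside (Cuon,Candida,Pinus).
Tracing Corvus: it sits inside (Corvus,((Apis,Melursus,Cercopithecus),Passer),(((Triticum,Panthera),(Anas,Shigella)),(Mus,(Cuon,Candida,Pinus)))).
The smallest clade enclosing both is (Corvus,((Apis,Melursus,Cercopithecus),Passer),(((Triticum,Panthera),(Anas,Shigella)),(Mus,(Cuon,Candida,Pinus)))); the answer is its 13 terminal taxa in alphabetical order.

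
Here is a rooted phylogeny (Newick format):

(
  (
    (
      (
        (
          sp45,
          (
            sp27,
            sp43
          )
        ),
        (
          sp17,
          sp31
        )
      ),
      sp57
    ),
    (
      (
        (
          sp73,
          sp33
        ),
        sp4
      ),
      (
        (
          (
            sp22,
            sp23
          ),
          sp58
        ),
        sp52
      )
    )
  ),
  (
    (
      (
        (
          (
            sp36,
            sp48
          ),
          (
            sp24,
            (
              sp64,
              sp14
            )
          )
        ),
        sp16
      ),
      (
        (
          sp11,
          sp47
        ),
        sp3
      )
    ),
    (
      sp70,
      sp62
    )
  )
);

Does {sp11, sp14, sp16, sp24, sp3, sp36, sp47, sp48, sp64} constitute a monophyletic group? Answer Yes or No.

Yes

The most recent common ancestor of these taxa subtends ((((sp36,sp48),(sp24,(sp64,sp14))),sp16),((sp11,sp47),sp3)).
That clade has exactly 9 tips — every listed taxon and nothing else — so the group is monophyletic.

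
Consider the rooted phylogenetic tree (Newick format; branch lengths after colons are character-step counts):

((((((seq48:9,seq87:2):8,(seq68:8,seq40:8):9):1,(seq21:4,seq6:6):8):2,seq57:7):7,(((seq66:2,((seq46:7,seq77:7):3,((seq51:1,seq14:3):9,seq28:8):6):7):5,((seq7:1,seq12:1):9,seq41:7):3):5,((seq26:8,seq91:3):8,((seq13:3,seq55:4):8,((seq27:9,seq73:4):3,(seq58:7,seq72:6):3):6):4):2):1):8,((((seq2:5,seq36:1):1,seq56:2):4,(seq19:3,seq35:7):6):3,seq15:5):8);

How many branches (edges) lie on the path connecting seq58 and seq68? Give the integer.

The MRCA of seq58 and seq68 is the node subtending (((((seq48,seq87),(seq68,seq40)),(seq21,seq6)),seq57),(((seq66,((seq46,seq77),((seq51,seq14),seq28))),((seq7,seq12),seq41)),((seq26,seq91),((seq13,seq55),((seq27,seq73),(seq58,seq72)))))).
From seq58 up to that node: 6 branches. From seq68 up to the same node: 5 branches. Total: 6 + 5 = 11.

11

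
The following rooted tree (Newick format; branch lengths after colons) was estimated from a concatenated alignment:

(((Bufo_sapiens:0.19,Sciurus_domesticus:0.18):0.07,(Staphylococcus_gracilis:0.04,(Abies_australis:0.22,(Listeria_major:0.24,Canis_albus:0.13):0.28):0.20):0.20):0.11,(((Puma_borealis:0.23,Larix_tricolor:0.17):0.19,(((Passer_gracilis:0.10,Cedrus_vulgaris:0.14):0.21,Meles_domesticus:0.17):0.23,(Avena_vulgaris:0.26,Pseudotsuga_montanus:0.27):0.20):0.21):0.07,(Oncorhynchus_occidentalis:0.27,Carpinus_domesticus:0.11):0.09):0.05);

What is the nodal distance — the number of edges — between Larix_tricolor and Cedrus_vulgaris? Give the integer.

6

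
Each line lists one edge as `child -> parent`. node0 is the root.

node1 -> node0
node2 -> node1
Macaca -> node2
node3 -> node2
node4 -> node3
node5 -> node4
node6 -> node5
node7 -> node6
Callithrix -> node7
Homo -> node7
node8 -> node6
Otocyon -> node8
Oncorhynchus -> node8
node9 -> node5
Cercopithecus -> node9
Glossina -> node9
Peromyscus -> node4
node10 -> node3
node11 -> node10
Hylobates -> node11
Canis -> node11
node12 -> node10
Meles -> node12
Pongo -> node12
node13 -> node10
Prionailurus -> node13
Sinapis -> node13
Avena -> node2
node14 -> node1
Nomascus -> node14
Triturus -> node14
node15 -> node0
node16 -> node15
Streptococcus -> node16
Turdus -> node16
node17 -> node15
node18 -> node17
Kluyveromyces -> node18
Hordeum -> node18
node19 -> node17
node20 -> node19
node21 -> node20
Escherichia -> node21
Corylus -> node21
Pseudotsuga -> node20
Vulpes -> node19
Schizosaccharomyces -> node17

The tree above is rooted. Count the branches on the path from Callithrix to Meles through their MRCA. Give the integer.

The MRCA of Callithrix and Meles is the node subtending (((((Callithrix,Homo),(Otocyon,Oncorhynchus)),(Cercopithecus,Glossina)),Peromyscus),((Hylobates,Canis),(Meles,Pongo),(Prionailurus,Sinapis))).
From Callithrix up to that node: 5 branches. From Meles up to the same node: 3 branches. Total: 5 + 3 = 8.

8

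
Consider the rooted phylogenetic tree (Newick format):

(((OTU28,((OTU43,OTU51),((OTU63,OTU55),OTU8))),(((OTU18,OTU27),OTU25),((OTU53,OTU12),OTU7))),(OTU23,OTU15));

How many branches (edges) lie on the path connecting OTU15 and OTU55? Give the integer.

The MRCA of OTU15 and OTU55 is the root of the tree.
From OTU15 up to that node: 2 branches. From OTU55 up to the same node: 6 branches. Total: 2 + 6 = 8.

8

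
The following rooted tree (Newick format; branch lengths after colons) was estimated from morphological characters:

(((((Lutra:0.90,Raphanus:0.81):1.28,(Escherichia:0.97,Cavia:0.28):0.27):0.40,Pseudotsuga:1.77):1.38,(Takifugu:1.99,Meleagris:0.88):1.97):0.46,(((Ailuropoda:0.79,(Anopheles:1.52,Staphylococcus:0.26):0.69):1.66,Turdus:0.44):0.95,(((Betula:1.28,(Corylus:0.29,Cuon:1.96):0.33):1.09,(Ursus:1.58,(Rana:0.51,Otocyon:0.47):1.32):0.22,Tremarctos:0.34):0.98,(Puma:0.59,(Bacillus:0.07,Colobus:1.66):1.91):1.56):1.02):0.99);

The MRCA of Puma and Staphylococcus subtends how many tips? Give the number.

14

The MRCA of Puma and Staphylococcus is the node subtending (((Ailuropoda,(Anopheles,Staphylococcus)),Turdus),(((Betula,(Corylus,Cuon)),(Ursus,(Rana,Otocyon)),Tremarctos),(Puma,(Bacillus,Colobus)))).
That clade contains 14 terminal taxa: Ailuropoda, Anopheles, Bacillus, Betula, Colobus, Corylus, Cuon, Otocyon, Puma, Rana, Staphylococcus, Tremarctos, Turdus, Ursus.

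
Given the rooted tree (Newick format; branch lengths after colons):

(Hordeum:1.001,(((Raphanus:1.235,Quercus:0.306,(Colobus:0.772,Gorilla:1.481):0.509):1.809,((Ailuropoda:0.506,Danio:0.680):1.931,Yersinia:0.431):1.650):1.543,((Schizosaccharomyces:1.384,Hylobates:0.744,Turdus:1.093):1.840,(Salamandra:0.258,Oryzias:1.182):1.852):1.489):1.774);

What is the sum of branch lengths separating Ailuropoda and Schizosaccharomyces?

10.343

The path runs Ailuropoda → … → MRCA → … → Schizosaccharomyces; the MRCA is the node subtending (((Raphanus,Quercus,(Colobus,Gorilla)),((Ailuropoda,Danio),Yersinia)),((Schizosaccharomyces,Hylobates,Turdus),(Salamandra,Oryzias))).
Branch lengths along that path: 0.506 + 1.931 + 1.650 + 1.543 + 1.489 + 1.840 + 1.384 = 10.343.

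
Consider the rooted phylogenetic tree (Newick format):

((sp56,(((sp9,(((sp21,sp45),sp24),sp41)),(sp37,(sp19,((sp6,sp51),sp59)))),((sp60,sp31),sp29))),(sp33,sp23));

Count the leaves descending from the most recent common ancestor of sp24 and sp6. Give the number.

The MRCA of sp24 and sp6 is the node subtending ((sp9,(((sp21,sp45),sp24),sp41)),(sp37,(sp19,((sp6,sp51),sp59)))).
That clade contains 10 terminal taxa: sp19, sp21, sp24, sp37, sp41, sp45, sp51, sp59, sp6, sp9.

10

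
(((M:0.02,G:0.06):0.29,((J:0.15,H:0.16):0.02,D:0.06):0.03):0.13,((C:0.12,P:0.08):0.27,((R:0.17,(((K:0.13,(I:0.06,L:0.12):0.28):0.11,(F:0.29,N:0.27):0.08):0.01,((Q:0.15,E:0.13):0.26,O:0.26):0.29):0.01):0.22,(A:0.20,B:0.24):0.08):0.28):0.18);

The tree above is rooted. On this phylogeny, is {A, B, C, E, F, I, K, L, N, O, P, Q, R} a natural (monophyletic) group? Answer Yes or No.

Yes

The most recent common ancestor of these taxa subtends ((C,P),((R,(((K,(I,L)),(F,N)),((Q,E),O))),(A,B))).
That clade has exactly 13 tips — every listed taxon and nothing else — so the group is monophyletic.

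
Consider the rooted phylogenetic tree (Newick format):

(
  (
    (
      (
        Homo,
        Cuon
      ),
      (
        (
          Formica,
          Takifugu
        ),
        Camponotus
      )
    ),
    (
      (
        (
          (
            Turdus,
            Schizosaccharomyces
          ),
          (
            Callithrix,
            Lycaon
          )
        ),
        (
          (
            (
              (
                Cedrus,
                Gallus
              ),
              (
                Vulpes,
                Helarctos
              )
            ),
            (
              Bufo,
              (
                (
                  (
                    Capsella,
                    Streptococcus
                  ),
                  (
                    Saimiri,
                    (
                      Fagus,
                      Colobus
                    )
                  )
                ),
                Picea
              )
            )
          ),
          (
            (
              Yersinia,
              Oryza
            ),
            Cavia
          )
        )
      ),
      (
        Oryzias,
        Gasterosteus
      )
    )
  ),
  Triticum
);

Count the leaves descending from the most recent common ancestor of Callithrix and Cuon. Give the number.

The MRCA of Callithrix and Cuon is the node subtending (((Homo,Cuon),((Formica,Takifugu),Camponotus)),((((Turdus,Schizosaccharomyces),(Callithrix,Lycaon)),((((Cedrus,Gallus),(Vulpes,Helarctos)),(Bufo,(((Capsella,Streptococcus),(Saimiri,(Fagus,Colobus))),Picea))),((Yersinia,Oryza),Cavia))),(Oryzias,Gasterosteus))).
That clade contains 25 terminal taxa: Bufo, Callithrix, Camponotus, Capsella, Cavia, Cedrus, Colobus, Cuon, Fagus, Formica, Gallus, Gasterosteus, Helarctos, Homo, Lycaon, Oryza, Oryzias, Picea, Saimiri, Schizosaccharomyces, Streptococcus, Takifugu, Turdus, Vulpes, Yersinia.

25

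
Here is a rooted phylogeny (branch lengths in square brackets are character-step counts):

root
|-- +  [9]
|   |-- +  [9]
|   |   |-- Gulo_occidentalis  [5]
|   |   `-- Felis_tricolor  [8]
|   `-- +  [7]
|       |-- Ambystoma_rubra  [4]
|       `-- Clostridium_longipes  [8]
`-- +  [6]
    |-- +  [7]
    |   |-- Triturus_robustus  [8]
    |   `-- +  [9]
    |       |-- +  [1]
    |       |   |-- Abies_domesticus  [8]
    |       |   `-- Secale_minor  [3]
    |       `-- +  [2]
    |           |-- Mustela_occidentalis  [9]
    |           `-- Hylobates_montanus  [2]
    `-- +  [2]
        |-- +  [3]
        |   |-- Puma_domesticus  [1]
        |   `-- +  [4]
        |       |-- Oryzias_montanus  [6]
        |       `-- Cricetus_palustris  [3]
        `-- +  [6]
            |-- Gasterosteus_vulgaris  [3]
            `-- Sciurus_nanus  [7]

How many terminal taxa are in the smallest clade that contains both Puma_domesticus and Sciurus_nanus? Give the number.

The MRCA of Puma_domesticus and Sciurus_nanus is the node subtending ((Puma_domesticus,(Oryzias_montanus,Cricetus_palustris)),(Gasterosteus_vulgaris,Sciurus_nanus)).
That clade contains 5 terminal taxa: Cricetus_palustris, Gasterosteus_vulgaris, Oryzias_montanus, Puma_domesticus, Sciurus_nanus.

5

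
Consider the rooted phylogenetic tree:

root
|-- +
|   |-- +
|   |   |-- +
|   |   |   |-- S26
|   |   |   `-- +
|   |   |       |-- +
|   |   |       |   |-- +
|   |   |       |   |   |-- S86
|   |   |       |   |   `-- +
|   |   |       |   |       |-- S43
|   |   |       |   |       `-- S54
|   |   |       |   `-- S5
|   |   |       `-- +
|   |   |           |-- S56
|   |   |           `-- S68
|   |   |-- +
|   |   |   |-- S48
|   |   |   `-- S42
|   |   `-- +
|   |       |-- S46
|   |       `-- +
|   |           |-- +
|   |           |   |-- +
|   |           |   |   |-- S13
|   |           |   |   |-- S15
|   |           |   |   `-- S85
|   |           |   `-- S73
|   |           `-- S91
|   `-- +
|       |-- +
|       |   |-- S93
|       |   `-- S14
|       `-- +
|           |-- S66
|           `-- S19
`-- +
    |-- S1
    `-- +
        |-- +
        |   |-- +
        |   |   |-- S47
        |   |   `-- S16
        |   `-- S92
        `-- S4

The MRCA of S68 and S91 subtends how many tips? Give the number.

The MRCA of S68 and S91 is the node subtending ((S26,(((S86,(S43,S54)),S5),(S56,S68))),(S48,S42),(S46,(((S13,S15,S85),S73),S91))).
That clade contains 15 terminal taxa: S13, S15, S26, S42, S43, S46, S48, S5, S54, S56, S68, S73, S85, S86, S91.

15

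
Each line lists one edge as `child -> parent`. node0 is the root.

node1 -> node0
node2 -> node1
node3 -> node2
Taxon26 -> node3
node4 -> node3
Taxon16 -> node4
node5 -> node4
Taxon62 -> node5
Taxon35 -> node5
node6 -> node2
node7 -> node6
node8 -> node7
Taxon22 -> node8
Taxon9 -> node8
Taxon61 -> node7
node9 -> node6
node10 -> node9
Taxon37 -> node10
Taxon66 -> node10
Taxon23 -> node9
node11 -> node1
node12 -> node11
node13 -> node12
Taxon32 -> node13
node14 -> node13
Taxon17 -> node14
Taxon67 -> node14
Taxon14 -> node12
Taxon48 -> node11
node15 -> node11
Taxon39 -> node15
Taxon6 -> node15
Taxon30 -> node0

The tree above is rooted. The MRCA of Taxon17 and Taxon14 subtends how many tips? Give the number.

The MRCA of Taxon17 and Taxon14 is the node subtending ((Taxon32,(Taxon17,Taxon67)),Taxon14).
That clade contains 4 terminal taxa: Taxon14, Taxon17, Taxon32, Taxon67.

4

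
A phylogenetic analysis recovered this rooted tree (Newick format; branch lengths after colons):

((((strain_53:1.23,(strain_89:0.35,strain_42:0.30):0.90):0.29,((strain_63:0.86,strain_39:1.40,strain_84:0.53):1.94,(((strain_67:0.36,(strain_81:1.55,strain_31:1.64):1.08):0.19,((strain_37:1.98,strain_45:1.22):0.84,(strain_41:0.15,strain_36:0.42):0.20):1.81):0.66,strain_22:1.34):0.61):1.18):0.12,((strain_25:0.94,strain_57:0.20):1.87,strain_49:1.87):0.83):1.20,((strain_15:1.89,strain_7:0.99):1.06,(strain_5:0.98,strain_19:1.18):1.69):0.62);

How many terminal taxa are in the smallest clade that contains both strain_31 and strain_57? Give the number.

The MRCA of strain_31 and strain_57 is the node subtending (((strain_53,(strain_89,strain_42)),((strain_63,strain_39,strain_84),(((strain_67,(strain_81,strain_31)),((strain_37,strain_45),(strain_41,strain_36))),strain_22))),((strain_25,strain_57),strain_49)).
That clade contains 17 terminal taxa: strain_22, strain_25, strain_31, strain_36, strain_37, strain_39, strain_41, strain_42, strain_45, strain_49, strain_53, strain_57, strain_63, strain_67, strain_81, strain_84, strain_89.

17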